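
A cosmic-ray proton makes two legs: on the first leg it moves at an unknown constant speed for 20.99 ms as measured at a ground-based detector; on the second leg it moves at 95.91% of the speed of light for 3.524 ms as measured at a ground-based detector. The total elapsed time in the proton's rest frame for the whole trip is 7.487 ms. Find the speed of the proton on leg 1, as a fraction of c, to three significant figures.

β = 0.951

Leg 1: speed unknown; τ_1 = 20.99/γ_1.
Leg 2: β = 0.9591; γ = 1/√(1 − 0.9591²) = 1/√0.08013 = 3.533; τ_2 = 3.524/3.533 = 0.9975 ms.
Total proper time: τ_1 + 0.9975 = 7.487, so τ_1 = 7.487 − 0.9975 = 6.489 ms.
γ_1 = 20.99/6.489 = 3.234; β = √(1 − 1/γ²) = √0.9044.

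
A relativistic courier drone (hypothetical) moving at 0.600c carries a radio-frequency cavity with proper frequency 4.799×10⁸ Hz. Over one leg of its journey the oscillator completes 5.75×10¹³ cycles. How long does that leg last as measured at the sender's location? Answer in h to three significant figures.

γ = 1/√(1 − 0.600²) = 5/4 = 1.250
Proper time for N cycles: τ = N/f = 5.75×10¹³/(4.799×10⁸) = 1.198×10⁵ s = 33.28 h.
Lab-frame duration Δt = γτ = 1.250 × 33.28 = 41.60 h.

Δt = 41.6 h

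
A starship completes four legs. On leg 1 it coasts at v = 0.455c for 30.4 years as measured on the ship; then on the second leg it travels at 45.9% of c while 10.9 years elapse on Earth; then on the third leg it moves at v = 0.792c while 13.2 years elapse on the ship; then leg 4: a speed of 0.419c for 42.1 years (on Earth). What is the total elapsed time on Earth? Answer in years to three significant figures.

Leg 1: γ = 1/√(1 − 0.455²) = 1/√0.7930 = 1.123; Δt_1 = 1.123 × 30.4 = 34.14 years.
Leg 2: 10.9 years is already measured on Earth.
Leg 3: γ = 1/√(1 − 0.792²) = 1/√0.3727 = 1.638; Δt_3 = 1.638 × 13.2 = 21.62 years.
Leg 4: 42.1 years is already measured on Earth.
Total: 34.14 + 10.90 + 21.62 + 42.10 years.

Δt = 109 years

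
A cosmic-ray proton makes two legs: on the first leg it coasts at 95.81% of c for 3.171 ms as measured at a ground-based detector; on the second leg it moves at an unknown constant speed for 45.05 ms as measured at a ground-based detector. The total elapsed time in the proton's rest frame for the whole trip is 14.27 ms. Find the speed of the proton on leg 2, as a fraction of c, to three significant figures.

Leg 1: β = 0.9581; γ = 1/√(1 − 0.9581²) = 1/√0.08204 = 3.491; τ_1 = 3.171/3.491 = 0.9083 ms.
Leg 2: speed unknown; τ_2 = 45.05/γ_2.
Total proper time: 0.9083 + τ_2 = 14.27, so τ_2 = 14.27 − 0.9083 = 13.36 ms.
γ_2 = 45.05/13.36 = 3.372; β = √(1 − 1/γ²) = √0.9120.

β = 0.955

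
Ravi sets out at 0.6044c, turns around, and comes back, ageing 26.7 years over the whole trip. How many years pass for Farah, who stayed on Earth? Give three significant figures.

γ = 1/√(1 − 0.6044²) = 1/√0.6347 = 1.255
Earth-frame duration is the dilated interval: Δt = γτ = 1.255 × 26.7 years.

Δt = 33.5 years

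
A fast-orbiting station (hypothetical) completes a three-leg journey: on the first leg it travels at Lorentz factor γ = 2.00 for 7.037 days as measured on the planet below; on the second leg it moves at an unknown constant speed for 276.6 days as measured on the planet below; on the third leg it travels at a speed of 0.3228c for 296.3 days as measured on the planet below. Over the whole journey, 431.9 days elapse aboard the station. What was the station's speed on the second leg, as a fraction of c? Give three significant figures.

β = 0.845

Leg 1: γ = 2.00; τ_1 = 7.037/2.000 = 3.519 days.
Leg 2: speed unknown; τ_2 = 276.6/γ_2.
Leg 3: γ = 1/√(1 − 0.3228²) = 1/√0.8958 = 1.057; τ_3 = 296.3/1.057 = 280.4 days.
Total proper time: 3.519 + τ_2 + 280.4 = 431.9, so τ_2 = 431.9 − 284.0 = 147.9 days.
γ_2 = 276.6/147.9 = 1.870; β = √(1 − 1/γ²) = √0.7139.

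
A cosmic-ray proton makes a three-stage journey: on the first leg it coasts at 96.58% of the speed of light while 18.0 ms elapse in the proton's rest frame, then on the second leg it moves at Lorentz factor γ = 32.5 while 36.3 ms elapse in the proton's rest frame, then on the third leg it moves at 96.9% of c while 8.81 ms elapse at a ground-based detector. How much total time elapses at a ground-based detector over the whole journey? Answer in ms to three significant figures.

Δt = 1260 ms

Leg 1: β = 0.9658; γ = 1/√(1 − 0.9658²) = 1/√0.06723 = 3.857; Δt_1 = 3.857 × 18.0 = 69.42 ms.
Leg 2: γ = 32.5; Δt_2 = 32.50 × 36.3 = 1180 ms.
Leg 3: 8.81 ms is already measured at a ground-based detector.
Total: 69.42 + 1180 + 8.810 ms.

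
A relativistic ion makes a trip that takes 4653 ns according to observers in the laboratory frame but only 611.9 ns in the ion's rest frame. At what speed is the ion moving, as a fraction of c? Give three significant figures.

v = 0.991c

The proper time is measured in the ion's rest frame (both events occur at the ion's location); Δt is measured in the laboratory frame. γ = Δt/τ = 4653/611.9 = 7.604.
β = √(1 − 1/γ²) = √(1 − 0.01729) = √0.9827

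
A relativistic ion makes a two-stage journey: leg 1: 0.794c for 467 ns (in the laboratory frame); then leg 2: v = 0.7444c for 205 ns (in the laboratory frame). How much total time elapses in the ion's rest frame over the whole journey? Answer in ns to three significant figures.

Leg 1: γ = 1/√(1 − 0.794²) = 1/√0.3696 = 1.645; τ_1 = 467/1.645 = 283.9 ns.
Leg 2: γ = 1/√(1 − 0.7444²) = 1/√0.4459 = 1.498; τ_2 = 205/1.498 = 136.9 ns.
Total: 283.9 + 136.9 ns.

τ = 421 ns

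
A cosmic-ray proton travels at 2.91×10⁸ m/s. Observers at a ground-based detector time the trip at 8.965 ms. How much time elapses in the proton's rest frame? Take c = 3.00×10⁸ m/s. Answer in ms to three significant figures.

τ = 2.18 ms

β = 2.91×10⁸/3.00×10⁸ = 0.9700; γ = 1/√(1 − 0.9700²) = 4.113
The interval measured at a ground-based detector is the dilated one; the clock in the proton's rest frame measures the proper time τ = Δt/γ = 8.965/4.113 ms.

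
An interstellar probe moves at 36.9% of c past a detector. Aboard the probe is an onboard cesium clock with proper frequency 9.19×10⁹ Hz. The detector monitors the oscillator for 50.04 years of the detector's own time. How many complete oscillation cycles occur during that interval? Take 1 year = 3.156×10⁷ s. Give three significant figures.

β = 0.369; γ = 1/√(1 − 0.369²) = 1/√0.8638 = 1.076
During 50.04 years of lab time, the oscillator's proper time advances by τ = Δt/γ = 50.04/1.076 = 46.51 years = 1.468×10⁹ s.
N = f × τ = 9.19×10⁹ × 1.468×10⁹ = 1.349×10¹⁹.

N = 1.35×10¹⁹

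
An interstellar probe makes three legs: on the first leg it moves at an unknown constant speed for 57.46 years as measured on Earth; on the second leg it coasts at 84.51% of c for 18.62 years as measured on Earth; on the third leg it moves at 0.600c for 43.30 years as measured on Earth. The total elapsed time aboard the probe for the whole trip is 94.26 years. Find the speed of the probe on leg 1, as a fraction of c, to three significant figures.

Leg 1: speed unknown; τ_1 = 57.46/γ_1.
Leg 2: β = 0.8451; γ = 1/√(1 − 0.8451²) = 1/√0.2858 = 1.871; τ_2 = 18.62/1.871 = 9.954 years.
Leg 3: γ = 1/√(1 − 0.600²) = 5/4 = 1.250; τ_3 = 43.30/1.250 = 34.64 years.
Total proper time: τ_1 + 9.954 + 34.64 = 94.26, so τ_1 = 94.26 − 44.59 = 49.67 years.
γ_1 = 57.46/49.67 = 1.157; β = √(1 − 1/γ²) = √0.2529.

β = 0.503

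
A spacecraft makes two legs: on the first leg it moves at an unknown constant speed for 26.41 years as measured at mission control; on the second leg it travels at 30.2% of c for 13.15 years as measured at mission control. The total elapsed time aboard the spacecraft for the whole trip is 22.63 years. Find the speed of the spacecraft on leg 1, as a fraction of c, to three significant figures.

β = 0.924

Leg 1: speed unknown; τ_1 = 26.41/γ_1.
Leg 2: β = 0.302; γ = 1/√(1 − 0.302²) = 1/√0.9088 = 1.049; τ_2 = 13.15/1.049 = 12.54 years.
Total proper time: τ_1 + 12.54 = 22.63, so τ_1 = 22.63 − 12.54 = 10.09 years.
γ_1 = 26.41/10.09 = 2.616; β = √(1 − 1/γ²) = √0.8539.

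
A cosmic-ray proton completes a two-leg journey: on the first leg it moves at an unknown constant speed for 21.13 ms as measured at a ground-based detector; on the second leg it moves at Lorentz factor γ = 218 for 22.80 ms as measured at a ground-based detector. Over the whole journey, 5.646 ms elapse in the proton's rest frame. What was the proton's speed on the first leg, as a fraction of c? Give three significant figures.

Leg 1: speed unknown; τ_1 = 21.13/γ_1.
Leg 2: γ = 218; τ_2 = 22.80/218.0 = 0.1046 ms.
Total proper time: τ_1 + 0.1046 = 5.646, so τ_1 = 5.646 − 0.1046 = 5.541 ms.
γ_1 = 21.13/5.541 = 3.813; β = √(1 − 1/γ²) = √0.9312.

β = 0.965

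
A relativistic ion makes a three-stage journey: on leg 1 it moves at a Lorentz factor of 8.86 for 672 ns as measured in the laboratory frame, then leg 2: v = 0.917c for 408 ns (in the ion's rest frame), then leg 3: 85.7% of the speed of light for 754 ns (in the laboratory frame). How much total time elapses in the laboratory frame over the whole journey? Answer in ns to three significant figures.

Δt = 2450 ns

Leg 1: 672 ns is already measured in the laboratory frame.
Leg 2: γ = 1/√(1 − 0.917²) = 1/√0.1591 = 2.507; Δt_2 = 2.507 × 408 = 1023 ns.
Leg 3: 754 ns is already measured in the laboratory frame.
Total: 672.0 + 1023 + 754.0 ns.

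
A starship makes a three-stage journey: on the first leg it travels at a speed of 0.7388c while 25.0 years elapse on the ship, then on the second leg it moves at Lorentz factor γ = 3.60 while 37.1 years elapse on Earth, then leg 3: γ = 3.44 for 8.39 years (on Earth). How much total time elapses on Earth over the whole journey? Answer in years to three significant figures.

Δt = 82.6 years

Leg 1: γ = 1/√(1 − 0.7388²) = 1/√0.4542 = 1.484; Δt_1 = 1.484 × 25.0 = 37.10 years.
Leg 2: 37.1 years is already measured on Earth.
Leg 3: 8.39 years is already measured on Earth.
Total: 37.10 + 37.10 + 8.390 years.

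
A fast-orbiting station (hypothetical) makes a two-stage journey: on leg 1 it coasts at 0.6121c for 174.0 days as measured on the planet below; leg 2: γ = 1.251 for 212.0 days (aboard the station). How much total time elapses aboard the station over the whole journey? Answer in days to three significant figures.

τ = 350 days

Leg 1: γ = 1/√(1 − 0.6121²) = 1/√0.6253 = 1.265; τ_1 = 174.0/1.265 = 137.6 days.
Leg 2: 212.0 days is already measured aboard the station.
Total: 137.6 + 212.0 days.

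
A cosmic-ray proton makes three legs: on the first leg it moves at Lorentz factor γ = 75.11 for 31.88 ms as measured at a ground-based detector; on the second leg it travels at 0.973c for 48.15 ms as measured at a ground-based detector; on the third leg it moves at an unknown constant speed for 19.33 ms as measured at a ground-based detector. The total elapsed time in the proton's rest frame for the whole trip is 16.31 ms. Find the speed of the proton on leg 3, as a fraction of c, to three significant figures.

β = 0.969

Leg 1: γ = 75.11; τ_1 = 31.88/75.11 = 0.4244 ms.
Leg 2: γ = 1/√(1 − 0.973²) = 1/√0.05327 = 4.333; τ_2 = 48.15/4.333 = 11.11 ms.
Leg 3: speed unknown; τ_3 = 19.33/γ_3.
Total proper time: 0.4244 + 11.11 + τ_3 = 16.31, so τ_3 = 16.31 − 11.54 = 4.772 ms.
γ_3 = 19.33/4.772 = 4.050; β = √(1 − 1/γ²) = √0.9390.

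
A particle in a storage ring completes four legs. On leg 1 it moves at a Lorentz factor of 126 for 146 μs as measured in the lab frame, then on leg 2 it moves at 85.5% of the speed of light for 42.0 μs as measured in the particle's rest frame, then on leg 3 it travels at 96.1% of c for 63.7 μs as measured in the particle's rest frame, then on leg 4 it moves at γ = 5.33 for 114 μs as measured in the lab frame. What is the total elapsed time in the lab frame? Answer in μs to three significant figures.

Leg 1: 146 μs is already measured in the lab frame.
Leg 2: β = 0.855; γ = 1/√(1 − 0.855²) = 1/√0.2690 = 1.928; Δt_2 = 1.928 × 42.0 = 80.98 μs.
Leg 3: β = 0.961; γ = 1/√(1 − 0.961²) = 1/√0.07648 = 3.616; Δt_3 = 3.616 × 63.7 = 230.3 μs.
Leg 4: 114 μs is already measured in the lab frame.
Total: 146.0 + 80.98 + 230.3 + 114.0 μs.

Δt = 571 μs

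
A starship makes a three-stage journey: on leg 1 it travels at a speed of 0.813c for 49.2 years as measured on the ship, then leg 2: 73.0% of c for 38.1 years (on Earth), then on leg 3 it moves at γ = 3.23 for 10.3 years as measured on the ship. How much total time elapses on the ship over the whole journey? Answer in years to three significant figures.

Leg 1: 49.2 years is already measured on the ship.
Leg 2: β = 0.730; γ = 1/√(1 − 0.730²) = 1/√0.4671 = 1.463; τ_2 = 38.1/1.463 = 26.04 years.
Leg 3: 10.3 years is already measured on the ship.
Total: 49.20 + 26.04 + 10.30 years.

τ = 85.5 years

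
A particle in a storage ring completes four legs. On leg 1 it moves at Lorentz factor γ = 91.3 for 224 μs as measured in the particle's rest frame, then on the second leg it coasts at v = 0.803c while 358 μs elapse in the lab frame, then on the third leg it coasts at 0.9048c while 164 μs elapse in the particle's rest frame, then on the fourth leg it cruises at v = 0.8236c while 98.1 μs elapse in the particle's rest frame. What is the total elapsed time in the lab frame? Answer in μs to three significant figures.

Δt = 2.14×10⁴ μs

Leg 1: γ = 91.3; Δt_1 = 91.30 × 224 = 2.045×10⁴ μs.
Leg 2: 358 μs is already measured in the lab frame.
Leg 3: γ = 1/√(1 − 0.9048²) = 1/√0.1813 = 2.348; Δt_3 = 2.348 × 164 = 385.1 μs.
Leg 4: γ = 1/√(1 − 0.8236²) = 1/√0.3217 = 1.763; Δt_4 = 1.763 × 98.1 = 173.0 μs.
Total: 2.045×10⁴ + 358.0 + 385.1 + 173.0 μs.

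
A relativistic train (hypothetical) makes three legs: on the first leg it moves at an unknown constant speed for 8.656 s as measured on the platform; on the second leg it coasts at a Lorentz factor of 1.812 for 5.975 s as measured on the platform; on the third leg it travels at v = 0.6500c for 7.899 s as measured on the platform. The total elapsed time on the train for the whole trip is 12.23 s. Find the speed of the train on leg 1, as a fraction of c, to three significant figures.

Leg 1: speed unknown; τ_1 = 8.656/γ_1.
Leg 2: γ = 1.812; τ_2 = 5.975/1.812 = 3.297 s.
Leg 3: γ = 1/√(1 − 0.6500²) = 1/√0.5775 = 1.316; τ_3 = 7.899/1.316 = 6.003 s.
Total proper time: τ_1 + 3.297 + 6.003 = 12.23, so τ_1 = 12.23 − 9.300 = 2.930 s.
γ_1 = 8.656/2.930 = 2.954; β = √(1 − 1/γ²) = √0.8854.

β = 0.941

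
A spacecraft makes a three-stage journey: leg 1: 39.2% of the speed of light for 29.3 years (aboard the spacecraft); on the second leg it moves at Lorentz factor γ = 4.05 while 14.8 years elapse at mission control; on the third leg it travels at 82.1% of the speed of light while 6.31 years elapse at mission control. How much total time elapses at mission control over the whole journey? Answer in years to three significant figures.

Δt = 53.0 years

Leg 1: β = 0.392; γ = 1/√(1 − 0.392²) = 1/√0.8463 = 1.087; Δt_1 = 1.087 × 29.3 = 31.85 years.
Leg 2: 14.8 years is already measured at mission control.
Leg 3: 6.31 years is already measured at mission control.
Total: 31.85 + 14.80 + 6.310 years.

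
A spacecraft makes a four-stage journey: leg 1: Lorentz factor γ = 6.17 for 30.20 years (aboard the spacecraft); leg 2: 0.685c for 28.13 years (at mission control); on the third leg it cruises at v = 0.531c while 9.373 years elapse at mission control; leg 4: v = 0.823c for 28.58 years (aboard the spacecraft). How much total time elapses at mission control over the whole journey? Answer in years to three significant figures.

Leg 1: γ = 6.17; Δt_1 = 6.170 × 30.20 = 186.3 years.
Leg 2: 28.13 years is already measured at mission control.
Leg 3: 9.373 years is already measured at mission control.
Leg 4: γ = 1/√(1 − 0.823²) = 1/√0.3227 = 1.760; Δt_4 = 1.760 × 28.58 = 50.31 years.
Total: 186.3 + 28.13 + 9.373 + 50.31 years.

Δt = 274 years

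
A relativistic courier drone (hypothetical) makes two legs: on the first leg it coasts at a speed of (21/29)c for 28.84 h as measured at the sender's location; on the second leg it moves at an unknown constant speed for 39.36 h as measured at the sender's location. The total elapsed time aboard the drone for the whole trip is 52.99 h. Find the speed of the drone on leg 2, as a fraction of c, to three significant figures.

Leg 1: γ = 1/√(1 − (21/29)²) = 29/20 = 1.450; τ_1 = 28.84/1.450 = 19.89 h.
Leg 2: speed unknown; τ_2 = 39.36/γ_2.
Total proper time: 19.89 + τ_2 = 52.99, so τ_2 = 52.99 − 19.89 = 33.10 h.
γ_2 = 39.36/33.10 = 1.189; β = √(1 − 1/γ²) = √0.2928.

β = 0.541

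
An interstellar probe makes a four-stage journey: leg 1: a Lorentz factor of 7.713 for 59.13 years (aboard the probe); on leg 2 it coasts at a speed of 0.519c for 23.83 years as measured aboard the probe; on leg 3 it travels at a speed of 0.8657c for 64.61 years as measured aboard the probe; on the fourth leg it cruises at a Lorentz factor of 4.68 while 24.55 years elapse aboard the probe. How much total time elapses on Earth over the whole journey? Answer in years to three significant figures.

Δt = 728 years

Leg 1: γ = 7.713; Δt_1 = 7.713 × 59.13 = 456.1 years.
Leg 2: γ = 1/√(1 − 0.519²) = 1/√0.7306 = 1.170; Δt_2 = 1.170 × 23.83 = 27.88 years.
Leg 3: γ = 1/√(1 − 0.8657²) = 1/√0.2506 = 1.998; Δt_3 = 1.998 × 64.61 = 129.1 years.
Leg 4: γ = 4.68; Δt_4 = 4.680 × 24.55 = 114.9 years.
Total: 456.1 + 27.88 + 129.1 + 114.9 years.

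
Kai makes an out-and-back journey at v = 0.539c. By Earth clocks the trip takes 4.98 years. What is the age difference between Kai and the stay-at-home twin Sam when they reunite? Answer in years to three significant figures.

γ = 1/√(1 − 0.539²) = 1/√0.7095 = 1.187
Kai's elapsed proper time: τ = 4.98/1.187 = 4.195 years.
Age gap = Δt − τ = 4.98 − 4.195 years.

Δt − τ = 0.785 years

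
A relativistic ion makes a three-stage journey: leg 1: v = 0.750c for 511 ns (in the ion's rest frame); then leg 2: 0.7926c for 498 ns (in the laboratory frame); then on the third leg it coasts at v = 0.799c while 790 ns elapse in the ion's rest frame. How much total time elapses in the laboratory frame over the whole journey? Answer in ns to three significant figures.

Δt = 2580 ns

Leg 1: γ = 1/√(1 − 0.750²) = 1/√0.4375 = 1.512; Δt_1 = 1.512 × 511 = 772.6 ns.
Leg 2: 498 ns is already measured in the laboratory frame.
Leg 3: γ = 1/√(1 − 0.799²) = 1/√0.3616 = 1.663; Δt_3 = 1.663 × 790 = 1314 ns.
Total: 772.6 + 498.0 + 1314 ns.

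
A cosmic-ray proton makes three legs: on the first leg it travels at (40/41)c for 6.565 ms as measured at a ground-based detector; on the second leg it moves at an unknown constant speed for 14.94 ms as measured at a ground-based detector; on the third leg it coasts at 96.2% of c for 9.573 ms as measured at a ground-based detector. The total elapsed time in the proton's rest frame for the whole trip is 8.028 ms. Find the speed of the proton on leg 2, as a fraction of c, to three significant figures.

Leg 1: γ = 1/√(1 − (40/41)²) = 41/9 ≈ 4.556; τ_1 = 6.565/4.556 = 1.441 ms.
Leg 2: speed unknown; τ_2 = 14.94/γ_2.
Leg 3: β = 0.962; γ = 1/√(1 − 0.962²) = 1/√0.07456 = 3.662; τ_3 = 9.573/3.662 = 2.614 ms.
Total proper time: 1.441 + τ_2 + 2.614 = 8.028, so τ_2 = 8.028 − 4.055 = 3.973 ms.
γ_2 = 14.94/3.973 = 3.760; β = √(1 − 1/γ²) = √0.9293.

β = 0.964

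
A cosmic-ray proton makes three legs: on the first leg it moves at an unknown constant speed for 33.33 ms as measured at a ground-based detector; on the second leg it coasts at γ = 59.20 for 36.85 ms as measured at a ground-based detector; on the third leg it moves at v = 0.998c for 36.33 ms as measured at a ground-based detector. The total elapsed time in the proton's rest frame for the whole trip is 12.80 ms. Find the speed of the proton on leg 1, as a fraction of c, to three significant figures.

Leg 1: speed unknown; τ_1 = 33.33/γ_1.
Leg 2: γ = 59.20; τ_2 = 36.85/59.20 = 0.6225 ms.
Leg 3: γ = 1/√(1 − 0.998²) = 1/√0.003996 = 15.82; τ_3 = 36.33/15.82 = 2.297 ms.
Total proper time: τ_1 + 0.6225 + 2.297 = 12.80, so τ_1 = 12.80 − 2.919 = 9.881 ms.
γ_1 = 33.33/9.881 = 3.373; β = √(1 − 1/γ²) = √0.9121.

β = 0.955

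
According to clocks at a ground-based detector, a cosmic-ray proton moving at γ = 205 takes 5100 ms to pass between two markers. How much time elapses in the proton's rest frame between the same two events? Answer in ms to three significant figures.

γ = 205
The interval measured at a ground-based detector is the dilated one; the clock in the proton's rest frame measures the proper time τ = Δt/γ = 5100/205.0 ms.

τ = 24.9 ms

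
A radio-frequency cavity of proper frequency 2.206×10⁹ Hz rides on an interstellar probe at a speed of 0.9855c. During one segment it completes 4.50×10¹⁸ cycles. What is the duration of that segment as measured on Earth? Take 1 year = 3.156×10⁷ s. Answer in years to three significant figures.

γ = 1/√(1 − 0.9855²) = 1/√0.02879 = 5.894
Proper time for N cycles: τ = N/f = 4.50×10¹⁸/(2.206×10⁹) = 2.040×10⁹ s = 64.64 years.
Lab-frame duration Δt = γτ = 5.894 × 64.64 = 380.9 years.

Δt = 381 years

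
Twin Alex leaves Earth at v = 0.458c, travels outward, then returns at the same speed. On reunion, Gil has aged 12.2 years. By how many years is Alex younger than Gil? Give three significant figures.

Δt − τ = 1.35 years

γ = 1/√(1 − 0.458²) = 1/√0.7902 = 1.125
Alex's elapsed proper time: τ = 12.2/1.125 = 10.85 years.
Age gap = Δt − τ = 12.2 − 10.85 years.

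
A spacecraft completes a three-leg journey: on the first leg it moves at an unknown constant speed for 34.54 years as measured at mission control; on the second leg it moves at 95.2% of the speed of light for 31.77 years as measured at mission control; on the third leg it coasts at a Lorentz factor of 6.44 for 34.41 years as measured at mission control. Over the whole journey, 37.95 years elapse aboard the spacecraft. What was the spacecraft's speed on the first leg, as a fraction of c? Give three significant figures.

β = 0.749

Leg 1: speed unknown; τ_1 = 34.54/γ_1.
Leg 2: β = 0.952; γ = 1/√(1 − 0.952²) = 1/√0.09370 = 3.267; τ_2 = 31.77/3.267 = 9.725 years.
Leg 3: γ = 6.44; τ_3 = 34.41/6.440 = 5.343 years.
Total proper time: τ_1 + 9.725 + 5.343 = 37.95, so τ_1 = 37.95 − 15.07 = 22.88 years.
γ_1 = 34.54/22.88 = 1.509; β = √(1 − 1/γ²) = √0.5611.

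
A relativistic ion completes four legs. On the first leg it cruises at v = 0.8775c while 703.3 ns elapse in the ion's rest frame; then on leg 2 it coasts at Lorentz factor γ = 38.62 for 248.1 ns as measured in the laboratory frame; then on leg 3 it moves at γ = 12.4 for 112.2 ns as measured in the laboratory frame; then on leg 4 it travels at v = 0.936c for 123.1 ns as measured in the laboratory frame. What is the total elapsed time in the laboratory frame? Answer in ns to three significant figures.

Δt = 1950 ns

Leg 1: γ = 1/√(1 − 0.8775²) = 1/√0.2300 = 2.085; Δt_1 = 2.085 × 703.3 = 1467 ns.
Leg 2: 248.1 ns is already measured in the laboratory frame.
Leg 3: 112.2 ns is already measured in the laboratory frame.
Leg 4: 123.1 ns is already measured in the laboratory frame.
Total: 1467 + 248.1 + 112.2 + 123.1 ns.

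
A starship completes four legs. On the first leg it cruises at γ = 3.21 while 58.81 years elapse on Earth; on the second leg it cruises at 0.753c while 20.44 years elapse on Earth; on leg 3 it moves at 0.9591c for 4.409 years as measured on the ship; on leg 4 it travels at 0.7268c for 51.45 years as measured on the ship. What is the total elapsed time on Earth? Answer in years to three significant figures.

Leg 1: 58.81 years is already measured on Earth.
Leg 2: 20.44 years is already measured on Earth.
Leg 3: γ = 1/√(1 − 0.9591²) = 1/√0.08013 = 3.533; Δt_3 = 3.533 × 4.409 = 15.58 years.
Leg 4: γ = 1/√(1 − 0.7268²) = 1/√0.4718 = 1.456; Δt_4 = 1.456 × 51.45 = 74.91 years.
Total: 58.81 + 20.44 + 15.58 + 74.91 years.

Δt = 170 years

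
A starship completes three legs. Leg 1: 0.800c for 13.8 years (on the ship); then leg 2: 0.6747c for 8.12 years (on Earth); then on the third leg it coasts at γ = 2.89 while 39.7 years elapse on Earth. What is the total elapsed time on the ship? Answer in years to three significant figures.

τ = 33.5 years

Leg 1: 13.8 years is already measured on the ship.
Leg 2: γ = 1/√(1 − 0.6747²) = 1/√0.5448 = 1.355; τ_2 = 8.12/1.355 = 5.993 years.
Leg 3: γ = 2.89; τ_3 = 39.7/2.890 = 13.74 years.
Total: 13.80 + 5.993 + 13.74 years.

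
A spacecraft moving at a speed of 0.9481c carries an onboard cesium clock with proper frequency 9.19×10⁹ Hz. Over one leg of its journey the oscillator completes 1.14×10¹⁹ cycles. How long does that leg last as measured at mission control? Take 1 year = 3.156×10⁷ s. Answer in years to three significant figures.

Δt = 124 years

γ = 1/√(1 − 0.9481²) = 1/√0.1011 = 3.145
Proper time for N cycles: τ = N/f = 1.14×10¹⁹/(9.19×10⁹) = 1.240×10⁹ s = 39.31 years.
Lab-frame duration Δt = γτ = 3.145 × 39.31 = 123.6 years.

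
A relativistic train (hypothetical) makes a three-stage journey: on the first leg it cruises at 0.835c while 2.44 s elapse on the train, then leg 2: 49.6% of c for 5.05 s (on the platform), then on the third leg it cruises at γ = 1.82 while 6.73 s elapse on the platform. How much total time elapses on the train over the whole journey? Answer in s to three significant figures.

Leg 1: 2.44 s is already measured on the train.
Leg 2: β = 0.496; γ = 1/√(1 − 0.496²) = 1/√0.7540 = 1.152; τ_2 = 5.05/1.152 = 4.385 s.
Leg 3: γ = 1.82; τ_3 = 6.73/1.820 = 3.698 s.
Total: 2.440 + 4.385 + 3.698 s.

τ = 10.5 s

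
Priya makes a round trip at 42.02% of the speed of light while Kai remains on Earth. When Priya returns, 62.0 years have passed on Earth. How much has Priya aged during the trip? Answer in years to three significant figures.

β = 0.4202; γ = 1/√(1 − 0.4202²) = 1/√0.8234 = 1.102
Priya's clock measures proper time along the trip: τ = Δt/γ = 62.0/1.102 years.

τ = 56.3 years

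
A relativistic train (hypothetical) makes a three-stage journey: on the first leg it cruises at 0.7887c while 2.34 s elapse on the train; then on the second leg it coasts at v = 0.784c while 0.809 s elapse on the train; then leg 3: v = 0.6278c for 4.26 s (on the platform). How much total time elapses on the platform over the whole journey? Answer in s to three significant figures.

Δt = 9.37 s

Leg 1: γ = 1/√(1 − 0.7887²) = 1/√0.3780 = 1.627; Δt_1 = 1.627 × 2.34 = 3.806 s.
Leg 2: γ = 1/√(1 − 0.784²) = 1/√0.3853 = 1.611; Δt_2 = 1.611 × 0.809 = 1.303 s.
Leg 3: 4.26 s is already measured on the platform.
Total: 3.806 + 1.303 + 4.260 s.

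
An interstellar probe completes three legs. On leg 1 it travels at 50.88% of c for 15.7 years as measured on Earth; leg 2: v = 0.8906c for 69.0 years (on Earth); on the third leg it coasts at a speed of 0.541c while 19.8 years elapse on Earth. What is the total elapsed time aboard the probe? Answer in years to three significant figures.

Leg 1: β = 0.5088; γ = 1/√(1 − 0.5088²) = 1/√0.7411 = 1.162; τ_1 = 15.7/1.162 = 13.52 years.
Leg 2: γ = 1/√(1 − 0.8906²) = 1/√0.2068 = 2.199; τ_2 = 69.0/2.199 = 31.38 years.
Leg 3: γ = 1/√(1 − 0.541²) = 1/√0.7073 = 1.189; τ_3 = 19.8/1.189 = 16.65 years.
Total: 13.52 + 31.38 + 16.65 years.

τ = 61.5 years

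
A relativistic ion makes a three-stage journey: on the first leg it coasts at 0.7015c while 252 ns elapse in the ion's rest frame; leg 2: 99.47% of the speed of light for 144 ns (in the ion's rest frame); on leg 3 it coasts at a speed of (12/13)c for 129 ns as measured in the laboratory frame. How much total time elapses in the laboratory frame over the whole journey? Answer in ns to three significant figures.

Leg 1: γ = 1/√(1 − 0.7015²) = 1/√0.5079 = 1.403; Δt_1 = 1.403 × 252 = 353.6 ns.
Leg 2: β = 0.9947; γ = 1/√(1 − 0.9947²) = 1/√0.01057 = 9.726; Δt_2 = 9.726 × 144 = 1401 ns.
Leg 3: 129 ns is already measured in the laboratory frame.
Total: 353.6 + 1401 + 129.0 ns.

Δt = 1880 ns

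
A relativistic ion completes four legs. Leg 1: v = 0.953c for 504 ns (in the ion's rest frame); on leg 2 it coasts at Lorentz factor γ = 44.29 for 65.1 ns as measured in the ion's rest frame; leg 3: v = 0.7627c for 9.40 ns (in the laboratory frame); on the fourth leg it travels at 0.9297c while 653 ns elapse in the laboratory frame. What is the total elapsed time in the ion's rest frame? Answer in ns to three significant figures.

τ = 816 ns

Leg 1: 504 ns is already measured in the ion's rest frame.
Leg 2: 65.1 ns is already measured in the ion's rest frame.
Leg 3: γ = 1/√(1 − 0.7627²) = 1/√0.4183 = 1.546; τ_3 = 9.40/1.546 = 6.079 ns.
Leg 4: γ = 1/√(1 − 0.9297²) = 1/√0.1357 = 2.715; τ_4 = 653/2.715 = 240.5 ns.
Total: 504.0 + 65.10 + 6.079 + 240.5 ns.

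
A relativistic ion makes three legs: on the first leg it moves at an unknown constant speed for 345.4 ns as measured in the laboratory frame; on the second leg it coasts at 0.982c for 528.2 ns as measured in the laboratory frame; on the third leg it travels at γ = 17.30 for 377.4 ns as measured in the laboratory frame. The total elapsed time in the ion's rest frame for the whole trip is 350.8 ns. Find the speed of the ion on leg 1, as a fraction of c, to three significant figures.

Leg 1: speed unknown; τ_1 = 345.4/γ_1.
Leg 2: γ = 1/√(1 − 0.982²) = 1/√0.03568 = 5.294; τ_2 = 528.2/5.294 = 99.77 ns.
Leg 3: γ = 17.30; τ_3 = 377.4/17.30 = 21.82 ns.
Total proper time: τ_1 + 99.77 + 21.82 = 350.8, so τ_1 = 350.8 − 121.6 = 229.2 ns.
γ_1 = 345.4/229.2 = 1.507; β = √(1 − 1/γ²) = √0.5596.

β = 0.748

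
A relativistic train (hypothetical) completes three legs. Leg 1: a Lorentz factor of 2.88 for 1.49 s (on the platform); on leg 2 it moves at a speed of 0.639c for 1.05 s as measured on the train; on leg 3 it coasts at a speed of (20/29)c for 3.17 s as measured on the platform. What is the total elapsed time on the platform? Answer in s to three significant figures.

Leg 1: 1.49 s is already measured on the platform.
Leg 2: γ = 1/√(1 − 0.639²) = 1/√0.5917 = 1.300; Δt_2 = 1.300 × 1.05 = 1.365 s.
Leg 3: 3.17 s is already measured on the platform.
Total: 1.490 + 1.365 + 3.170 s.

Δt = 6.03 s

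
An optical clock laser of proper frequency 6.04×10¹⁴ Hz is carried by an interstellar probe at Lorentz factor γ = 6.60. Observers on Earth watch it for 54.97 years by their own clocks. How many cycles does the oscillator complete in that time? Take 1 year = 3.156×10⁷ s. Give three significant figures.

γ = 6.60
During 54.97 years of lab time, the oscillator's proper time advances by τ = Δt/γ = 54.97/6.600 = 8.329 years = 2.629×10⁸ s.
N = f × τ = 6.04×10¹⁴ × 2.629×10⁸ = 1.588×10²³.

N = 1.59×10²³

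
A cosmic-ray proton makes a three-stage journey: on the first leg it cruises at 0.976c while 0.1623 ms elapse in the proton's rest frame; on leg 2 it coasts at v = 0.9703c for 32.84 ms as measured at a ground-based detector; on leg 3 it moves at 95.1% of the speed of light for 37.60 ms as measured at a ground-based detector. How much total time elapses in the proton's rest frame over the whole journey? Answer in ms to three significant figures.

Leg 1: 0.1623 ms is already measured in the proton's rest frame.
Leg 2: γ = 1/√(1 − 0.9703²) = 1/√0.05852 = 4.134; τ_2 = 32.84/4.134 = 7.944 ms.
Leg 3: β = 0.951; γ = 1/√(1 − 0.951²) = 1/√0.09560 = 3.234; τ_3 = 37.60/3.234 = 11.63 ms.
Total: 0.1623 + 7.944 + 11.63 ms.

τ = 19.7 ms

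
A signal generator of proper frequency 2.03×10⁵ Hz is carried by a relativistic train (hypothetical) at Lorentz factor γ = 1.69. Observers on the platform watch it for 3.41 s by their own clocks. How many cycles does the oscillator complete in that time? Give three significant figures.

N = 4.10×10⁵

γ = 1.69
During 3.41 s of lab time, the oscillator's proper time advances by τ = Δt/γ = 3.41/1.690 = 2.018 s = 2.018×10⁰ s.
N = f × τ = 2.03×10⁵ × 2.018×10⁰ = 4.096×10⁵.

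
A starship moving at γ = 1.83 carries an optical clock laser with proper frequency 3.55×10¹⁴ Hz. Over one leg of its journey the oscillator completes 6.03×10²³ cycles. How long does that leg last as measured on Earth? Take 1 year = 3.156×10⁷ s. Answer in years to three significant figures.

γ = 1.83
Proper time for N cycles: τ = N/f = 6.03×10²³/(3.55×10¹⁴) = 1.699×10⁹ s = 53.82 years.
Lab-frame duration Δt = γτ = 1.830 × 53.82 = 98.49 years.

Δt = 98.5 years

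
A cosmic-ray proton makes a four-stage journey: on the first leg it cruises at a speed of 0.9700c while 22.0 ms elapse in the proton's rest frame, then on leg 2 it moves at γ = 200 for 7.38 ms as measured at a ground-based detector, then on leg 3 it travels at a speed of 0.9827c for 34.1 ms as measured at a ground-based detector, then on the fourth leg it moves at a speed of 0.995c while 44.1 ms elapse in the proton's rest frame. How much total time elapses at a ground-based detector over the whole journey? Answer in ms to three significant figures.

Δt = 574 ms

Leg 1: γ = 1/√(1 − 0.9700²) = 1/√0.05910 = 4.113; Δt_1 = 4.113 × 22.0 = 90.50 ms.
Leg 2: 7.38 ms is already measured at a ground-based detector.
Leg 3: 34.1 ms is already measured at a ground-based detector.
Leg 4: γ = 1/√(1 − 0.995²) = 1/√0.009975 = 10.01; Δt_4 = 10.01 × 44.1 = 441.6 ms.
Total: 90.50 + 7.380 + 34.10 + 441.6 ms.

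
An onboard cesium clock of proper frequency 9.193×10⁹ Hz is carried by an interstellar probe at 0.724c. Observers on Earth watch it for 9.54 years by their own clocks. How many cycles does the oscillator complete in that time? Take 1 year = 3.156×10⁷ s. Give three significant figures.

γ = 1/√(1 − 0.724²) = 1/√0.4758 = 1.450
During 9.54 years of lab time, the oscillator's proper time advances by τ = Δt/γ = 9.54/1.450 = 6.581 years = 2.077×10⁸ s.
N = f × τ = 9.193×10⁹ × 2.077×10⁸ = 1.909×10¹⁸.

N = 1.91×10¹⁸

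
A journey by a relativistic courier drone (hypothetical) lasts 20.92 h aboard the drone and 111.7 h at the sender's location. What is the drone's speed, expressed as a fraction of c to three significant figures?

The proper time is measured aboard the drone (both events occur at the drone's location); Δt is measured at the sender's location. γ = Δt/τ = 111.7/20.92 = 5.339.
β = √(1 − 1/γ²) = √(1 − 0.03508) = √0.9649

v = 0.982c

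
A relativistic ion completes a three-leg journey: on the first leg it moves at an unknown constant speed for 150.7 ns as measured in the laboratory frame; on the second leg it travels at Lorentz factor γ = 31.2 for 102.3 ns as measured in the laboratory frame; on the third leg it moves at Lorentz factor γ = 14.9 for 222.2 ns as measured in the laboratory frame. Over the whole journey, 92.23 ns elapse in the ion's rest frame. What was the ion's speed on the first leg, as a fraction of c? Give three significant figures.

β = 0.871

Leg 1: speed unknown; τ_1 = 150.7/γ_1.
Leg 2: γ = 31.2; τ_2 = 102.3/31.20 = 3.279 ns.
Leg 3: γ = 14.9; τ_3 = 222.2/14.90 = 14.91 ns.
Total proper time: τ_1 + 3.279 + 14.91 = 92.23, so τ_1 = 92.23 − 18.19 = 74.04 ns.
γ_1 = 150.7/74.04 = 2.035; β = √(1 − 1/γ²) = √0.7586.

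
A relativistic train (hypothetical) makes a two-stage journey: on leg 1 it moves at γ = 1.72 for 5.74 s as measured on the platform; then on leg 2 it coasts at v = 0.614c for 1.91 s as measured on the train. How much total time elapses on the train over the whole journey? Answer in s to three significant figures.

Leg 1: γ = 1.72; τ_1 = 5.74/1.720 = 3.337 s.
Leg 2: 1.91 s is already measured on the train.
Total: 3.337 + 1.910 s.

τ = 5.25 s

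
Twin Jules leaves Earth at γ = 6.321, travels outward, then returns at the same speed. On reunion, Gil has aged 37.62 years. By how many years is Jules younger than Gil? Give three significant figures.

Δt − τ = 31.7 years

γ = 6.321
Jules's elapsed proper time: τ = 37.62/6.321 = 5.952 years.
Age gap = Δt − τ = 37.62 − 5.952 years.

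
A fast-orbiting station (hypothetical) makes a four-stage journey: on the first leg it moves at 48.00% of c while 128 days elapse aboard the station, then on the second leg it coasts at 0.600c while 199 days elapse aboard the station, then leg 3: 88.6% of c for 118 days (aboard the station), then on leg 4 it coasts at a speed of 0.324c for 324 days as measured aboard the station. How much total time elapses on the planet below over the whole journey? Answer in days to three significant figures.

Leg 1: β = 0.4800; γ = 1/√(1 − 0.4800²) = 1/√0.7696 = 1.140; Δt_1 = 1.140 × 128 = 145.9 days.
Leg 2: γ = 1/√(1 − 0.600²) = 5/4 = 1.250; Δt_2 = 1.250 × 199 = 248.8 days.
Leg 3: β = 0.886; γ = 1/√(1 − 0.886²) = 1/√0.2150 = 2.157; Δt_3 = 2.157 × 118 = 254.5 days.
Leg 4: γ = 1/√(1 − 0.324²) = 1/√0.8950 = 1.057; Δt_4 = 1.057 × 324 = 342.5 days.
Total: 145.9 + 248.8 + 254.5 + 342.5 days.

Δt = 992 days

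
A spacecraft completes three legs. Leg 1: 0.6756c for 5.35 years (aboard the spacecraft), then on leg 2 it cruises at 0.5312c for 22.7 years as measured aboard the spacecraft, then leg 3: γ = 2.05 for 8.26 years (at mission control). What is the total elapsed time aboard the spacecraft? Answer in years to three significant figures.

τ = 32.1 years

Leg 1: 5.35 years is already measured aboard the spacecraft.
Leg 2: 22.7 years is already measured aboard the spacecraft.
Leg 3: γ = 2.05; τ_3 = 8.26/2.050 = 4.029 years.
Total: 5.350 + 22.70 + 4.029 years.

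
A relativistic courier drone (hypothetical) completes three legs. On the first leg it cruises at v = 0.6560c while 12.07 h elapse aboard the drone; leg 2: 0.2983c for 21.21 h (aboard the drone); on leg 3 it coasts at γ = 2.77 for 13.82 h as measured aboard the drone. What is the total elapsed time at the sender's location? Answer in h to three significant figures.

Δt = 76.5 h

Leg 1: γ = 1/√(1 − 0.6560²) = 1/√0.5697 = 1.325; Δt_1 = 1.325 × 12.07 = 15.99 h.
Leg 2: γ = 1/√(1 − 0.2983²) = 1/√0.9110 = 1.048; Δt_2 = 1.048 × 21.21 = 22.22 h.
Leg 3: γ = 2.77; Δt_3 = 2.770 × 13.82 = 38.28 h.
Total: 15.99 + 22.22 + 38.28 h.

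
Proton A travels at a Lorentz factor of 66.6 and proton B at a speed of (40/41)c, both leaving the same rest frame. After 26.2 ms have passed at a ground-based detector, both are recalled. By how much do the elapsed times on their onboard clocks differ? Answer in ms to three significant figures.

|τ_A − τ_B| = 5.36 ms

A: γ = 66.6; τ_A = 26.2/66.60 = 0.3934 ms.
B: γ = 1/√(1 − (40/41)²) = 41/9 ≈ 4.556; τ_B = 26.2/4.556 = 5.751 ms.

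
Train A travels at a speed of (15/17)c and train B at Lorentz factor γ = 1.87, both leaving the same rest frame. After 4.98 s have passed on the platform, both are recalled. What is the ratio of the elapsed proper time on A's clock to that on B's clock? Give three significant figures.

τ_A/τ_B = 0.880

A: γ = 1/√(1 − (15/17)²) = 17/8 = 2.125. B: γ = 1.87.
τ_A/τ_B = γ_B/γ_A = 1.870/2.125 = 0.8800, so τ_A/τ_B = 0.8800.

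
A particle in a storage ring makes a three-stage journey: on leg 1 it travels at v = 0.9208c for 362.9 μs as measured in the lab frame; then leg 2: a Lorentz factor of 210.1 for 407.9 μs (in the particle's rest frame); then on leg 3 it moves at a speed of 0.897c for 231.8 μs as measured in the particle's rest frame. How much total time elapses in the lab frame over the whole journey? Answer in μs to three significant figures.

Leg 1: 362.9 μs is already measured in the lab frame.
Leg 2: γ = 210.1; Δt_2 = 210.1 × 407.9 = 8.570×10⁴ μs.
Leg 3: γ = 1/√(1 − 0.897²) = 1/√0.1954 = 2.262; Δt_3 = 2.262 × 231.8 = 524.4 μs.
Total: 362.9 + 8.570×10⁴ + 524.4 μs.

Δt = 8.66×10⁴ μs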